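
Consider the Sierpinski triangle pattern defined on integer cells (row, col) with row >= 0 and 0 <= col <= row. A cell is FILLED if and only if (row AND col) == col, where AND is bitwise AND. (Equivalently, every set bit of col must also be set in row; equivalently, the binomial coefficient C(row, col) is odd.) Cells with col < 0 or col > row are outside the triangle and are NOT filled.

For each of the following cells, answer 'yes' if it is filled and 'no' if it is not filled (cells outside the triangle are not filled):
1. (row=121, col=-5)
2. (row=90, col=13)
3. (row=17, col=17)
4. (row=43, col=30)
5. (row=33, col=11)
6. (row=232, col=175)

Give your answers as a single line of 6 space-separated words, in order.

Answer: no no yes no no no

Derivation:
(121,-5): col outside [0, 121] -> not filled
(90,13): row=0b1011010, col=0b1101, row AND col = 0b1000 = 8; 8 != 13 -> empty
(17,17): row=0b10001, col=0b10001, row AND col = 0b10001 = 17; 17 == 17 -> filled
(43,30): row=0b101011, col=0b11110, row AND col = 0b1010 = 10; 10 != 30 -> empty
(33,11): row=0b100001, col=0b1011, row AND col = 0b1 = 1; 1 != 11 -> empty
(232,175): row=0b11101000, col=0b10101111, row AND col = 0b10101000 = 168; 168 != 175 -> empty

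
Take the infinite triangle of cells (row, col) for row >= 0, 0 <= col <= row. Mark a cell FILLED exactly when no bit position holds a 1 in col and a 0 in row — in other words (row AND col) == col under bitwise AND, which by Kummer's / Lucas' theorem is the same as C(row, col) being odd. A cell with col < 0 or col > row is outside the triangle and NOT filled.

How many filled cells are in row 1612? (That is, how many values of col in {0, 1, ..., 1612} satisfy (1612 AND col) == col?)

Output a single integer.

1612 in binary = 11001001100
popcount(1612) = number of 1-bits in 11001001100 = 5
A col c satisfies (1612 AND c) == c iff every set bit of c is also set in 1612; each of the 5 set bits of 1612 can independently be on or off in c.
count = 2^5 = 32

Answer: 32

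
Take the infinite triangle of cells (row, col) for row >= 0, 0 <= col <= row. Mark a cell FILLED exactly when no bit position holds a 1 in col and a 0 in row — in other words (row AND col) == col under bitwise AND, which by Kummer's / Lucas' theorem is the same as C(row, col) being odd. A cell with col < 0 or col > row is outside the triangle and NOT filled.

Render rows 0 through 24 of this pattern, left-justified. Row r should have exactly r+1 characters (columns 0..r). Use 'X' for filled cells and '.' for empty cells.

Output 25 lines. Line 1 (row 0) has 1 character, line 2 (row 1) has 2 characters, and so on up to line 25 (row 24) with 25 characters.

Answer: X
XX
X.X
XXXX
X...X
XX..XX
X.X.X.X
XXXXXXXX
X.......X
XX......XX
X.X.....X.X
XXXX....XXXX
X...X...X...X
XX..XX..XX..XX
X.X.X.X.X.X.X.X
XXXXXXXXXXXXXXXX
X...............X
XX..............XX
X.X.............X.X
XXXX............XXXX
X...X...........X...X
XX..XX..........XX..XX
X.X.X.X.........X.X.X.X
XXXXXXXX........XXXXXXXX
X.......X.......X.......X

Derivation:
r0=0: X
r1=1: XX
r2=10: X.X
r3=11: XXXX
r4=100: X...X
r5=101: XX..XX
r6=110: X.X.X.X
r7=111: XXXXXXXX
r8=1000: X.......X
r9=1001: XX......XX
r10=1010: X.X.....X.X
r11=1011: XXXX....XXXX
r12=1100: X...X...X...X
r13=1101: XX..XX..XX..XX
r14=1110: X.X.X.X.X.X.X.X
r15=1111: XXXXXXXXXXXXXXXX
r16=10000: X...............X
r17=10001: XX..............XX
r18=10010: X.X.............X.X
r19=10011: XXXX............XXXX
r20=10100: X...X...........X...X
r21=10101: XX..XX..........XX..XX
r22=10110: X.X.X.X.........X.X.X.X
r23=10111: XXXXXXXX........XXXXXXXX
r24=11000: X.......X.......X.......X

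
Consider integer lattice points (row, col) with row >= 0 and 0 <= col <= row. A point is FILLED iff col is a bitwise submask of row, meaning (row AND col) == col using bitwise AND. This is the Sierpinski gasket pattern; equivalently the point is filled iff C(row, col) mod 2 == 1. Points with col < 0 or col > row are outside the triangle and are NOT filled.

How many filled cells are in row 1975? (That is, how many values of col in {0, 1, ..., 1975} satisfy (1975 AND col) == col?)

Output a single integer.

Answer: 512

Derivation:
1975 in binary = 11110110111
popcount(1975) = number of 1-bits in 11110110111 = 9
A col c satisfies (1975 AND c) == c iff every set bit of c is also set in 1975; each of the 9 set bits of 1975 can independently be on or off in c.
count = 2^9 = 512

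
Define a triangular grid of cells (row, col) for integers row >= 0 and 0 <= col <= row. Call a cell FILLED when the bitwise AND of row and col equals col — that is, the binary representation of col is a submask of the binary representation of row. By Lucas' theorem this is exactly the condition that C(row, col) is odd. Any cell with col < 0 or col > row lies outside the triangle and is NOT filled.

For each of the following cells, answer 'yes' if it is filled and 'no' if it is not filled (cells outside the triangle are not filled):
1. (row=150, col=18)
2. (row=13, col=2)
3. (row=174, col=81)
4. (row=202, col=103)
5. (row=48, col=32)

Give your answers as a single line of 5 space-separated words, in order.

Answer: yes no no no yes

Derivation:
(150,18): row=0b10010110, col=0b10010, row AND col = 0b10010 = 18; 18 == 18 -> filled
(13,2): row=0b1101, col=0b10, row AND col = 0b0 = 0; 0 != 2 -> empty
(174,81): row=0b10101110, col=0b1010001, row AND col = 0b0 = 0; 0 != 81 -> empty
(202,103): row=0b11001010, col=0b1100111, row AND col = 0b1000010 = 66; 66 != 103 -> empty
(48,32): row=0b110000, col=0b100000, row AND col = 0b100000 = 32; 32 == 32 -> filled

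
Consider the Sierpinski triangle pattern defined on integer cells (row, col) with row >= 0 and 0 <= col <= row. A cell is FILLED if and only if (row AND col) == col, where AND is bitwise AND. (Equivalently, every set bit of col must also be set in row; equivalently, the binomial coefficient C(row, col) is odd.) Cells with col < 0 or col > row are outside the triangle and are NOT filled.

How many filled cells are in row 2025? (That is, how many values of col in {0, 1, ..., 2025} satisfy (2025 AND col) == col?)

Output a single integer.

Answer: 256

Derivation:
2025 in binary = 11111101001
popcount(2025) = number of 1-bits in 11111101001 = 8
A col c satisfies (2025 AND c) == c iff every set bit of c is also set in 2025; each of the 8 set bits of 2025 can independently be on or off in c.
count = 2^8 = 256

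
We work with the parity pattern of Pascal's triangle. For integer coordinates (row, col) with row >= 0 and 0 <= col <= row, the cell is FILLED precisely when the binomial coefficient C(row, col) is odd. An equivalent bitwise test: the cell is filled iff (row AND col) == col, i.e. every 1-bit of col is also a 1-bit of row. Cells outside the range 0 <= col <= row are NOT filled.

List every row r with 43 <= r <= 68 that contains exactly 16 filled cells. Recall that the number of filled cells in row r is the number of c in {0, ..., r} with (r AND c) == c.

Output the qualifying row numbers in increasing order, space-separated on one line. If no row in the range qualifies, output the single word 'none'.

Row r has 2^popcount(r) filled cells, so we need popcount(r) = log2(16) = 4.
Scan r = 43..68 and keep those with exactly 4 one-bits:
r=43=101011 popcount=4 -> KEEP
r=44=101100 popcount=3 -> skip
r=45=101101 popcount=4 -> KEEP
r=46=101110 popcount=4 -> KEEP
r=47=101111 popcount=5 -> skip
r=48=110000 popcount=2 -> skip
r=49=110001 popcount=3 -> skip
r=50=110010 popcount=3 -> skip
r=51=110011 popcount=4 -> KEEP
r=52=110100 popcount=3 -> skip
r=53=110101 popcount=4 -> KEEP
r=54=110110 popcount=4 -> KEEP
r=55=110111 popcount=5 -> skip
r=56=111000 popcount=3 -> skip
r=57=111001 popcount=4 -> KEEP
r=58=111010 popcount=4 -> KEEP
r=59=111011 popcount=5 -> skip
r=60=111100 popcount=4 -> KEEP
r=61=111101 popcount=5 -> skip
r=62=111110 popcount=5 -> skip
r=63=111111 popcount=6 -> skip
r=64=1000000 popcount=1 -> skip
r=65=1000001 popcount=2 -> skip
r=66=1000010 popcount=2 -> skip
r=67=1000011 popcount=3 -> skip
r=68=1000100 popcount=2 -> skip
Kept rows: 43 45 46 51 53 54 57 58 60

Answer: 43 45 46 51 53 54 57 58 60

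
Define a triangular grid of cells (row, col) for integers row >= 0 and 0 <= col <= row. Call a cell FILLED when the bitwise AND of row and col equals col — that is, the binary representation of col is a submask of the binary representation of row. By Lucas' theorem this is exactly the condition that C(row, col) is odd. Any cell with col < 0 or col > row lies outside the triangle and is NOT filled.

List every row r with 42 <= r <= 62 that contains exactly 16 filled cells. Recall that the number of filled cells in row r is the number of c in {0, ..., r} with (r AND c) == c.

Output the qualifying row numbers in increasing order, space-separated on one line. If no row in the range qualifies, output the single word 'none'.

Answer: 43 45 46 51 53 54 57 58 60

Derivation:
Row r has 2^popcount(r) filled cells, so we need popcount(r) = log2(16) = 4.
Scan r = 42..62 and keep those with exactly 4 one-bits:
r=42=101010 popcount=3 -> skip
r=43=101011 popcount=4 -> KEEP
r=44=101100 popcount=3 -> skip
r=45=101101 popcount=4 -> KEEP
r=46=101110 popcount=4 -> KEEP
r=47=101111 popcount=5 -> skip
r=48=110000 popcount=2 -> skip
r=49=110001 popcount=3 -> skip
r=50=110010 popcount=3 -> skip
r=51=110011 popcount=4 -> KEEP
r=52=110100 popcount=3 -> skip
r=53=110101 popcount=4 -> KEEP
r=54=110110 popcount=4 -> KEEP
r=55=110111 popcount=5 -> skip
r=56=111000 popcount=3 -> skip
r=57=111001 popcount=4 -> KEEP
r=58=111010 popcount=4 -> KEEP
r=59=111011 popcount=5 -> skip
r=60=111100 popcount=4 -> KEEP
r=61=111101 popcount=5 -> skip
r=62=111110 popcount=5 -> skip
Kept rows: 43 45 46 51 53 54 57 58 60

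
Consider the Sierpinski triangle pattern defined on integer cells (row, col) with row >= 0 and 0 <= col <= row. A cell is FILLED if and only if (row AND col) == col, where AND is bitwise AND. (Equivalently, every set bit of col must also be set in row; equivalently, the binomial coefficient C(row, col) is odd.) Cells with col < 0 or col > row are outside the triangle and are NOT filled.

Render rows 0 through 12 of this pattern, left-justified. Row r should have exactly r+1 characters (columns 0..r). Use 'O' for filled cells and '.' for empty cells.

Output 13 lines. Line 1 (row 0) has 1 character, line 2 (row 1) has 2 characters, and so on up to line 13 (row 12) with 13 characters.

r0=0: O
r1=1: OO
r2=10: O.O
r3=11: OOOO
r4=100: O...O
r5=101: OO..OO
r6=110: O.O.O.O
r7=111: OOOOOOOO
r8=1000: O.......O
r9=1001: OO......OO
r10=1010: O.O.....O.O
r11=1011: OOOO....OOOO
r12=1100: O...O...O...O

Answer: O
OO
O.O
OOOO
O...O
OO..OO
O.O.O.O
OOOOOOOO
O.......O
OO......OO
O.O.....O.O
OOOO....OOOO
O...O...O...O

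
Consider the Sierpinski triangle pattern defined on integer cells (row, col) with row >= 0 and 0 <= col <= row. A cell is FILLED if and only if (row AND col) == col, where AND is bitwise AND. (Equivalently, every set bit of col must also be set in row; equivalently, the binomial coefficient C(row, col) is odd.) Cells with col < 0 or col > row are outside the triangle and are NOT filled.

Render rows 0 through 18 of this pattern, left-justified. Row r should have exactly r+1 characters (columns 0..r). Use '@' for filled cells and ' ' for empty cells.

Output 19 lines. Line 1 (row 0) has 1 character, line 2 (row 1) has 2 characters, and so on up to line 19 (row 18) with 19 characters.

r0=0: @
r1=1: @@
r2=10: @ @
r3=11: @@@@
r4=100: @   @
r5=101: @@  @@
r6=110: @ @ @ @
r7=111: @@@@@@@@
r8=1000: @       @
r9=1001: @@      @@
r10=1010: @ @     @ @
r11=1011: @@@@    @@@@
r12=1100: @   @   @   @
r13=1101: @@  @@  @@  @@
r14=1110: @ @ @ @ @ @ @ @
r15=1111: @@@@@@@@@@@@@@@@
r16=10000: @               @
r17=10001: @@              @@
r18=10010: @ @             @ @

Answer: @
@@
@ @
@@@@
@   @
@@  @@
@ @ @ @
@@@@@@@@
@       @
@@      @@
@ @     @ @
@@@@    @@@@
@   @   @   @
@@  @@  @@  @@
@ @ @ @ @ @ @ @
@@@@@@@@@@@@@@@@
@               @
@@              @@
@ @             @ @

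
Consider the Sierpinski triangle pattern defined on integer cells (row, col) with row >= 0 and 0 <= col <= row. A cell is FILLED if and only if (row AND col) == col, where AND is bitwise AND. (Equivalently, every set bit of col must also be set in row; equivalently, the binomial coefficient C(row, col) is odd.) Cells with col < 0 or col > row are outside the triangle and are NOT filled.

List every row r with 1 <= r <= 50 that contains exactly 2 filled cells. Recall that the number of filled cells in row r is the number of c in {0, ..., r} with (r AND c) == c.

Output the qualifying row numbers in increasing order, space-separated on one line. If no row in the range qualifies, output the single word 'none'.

Answer: 1 2 4 8 16 32

Derivation:
Row r has 2^popcount(r) filled cells, so we need popcount(r) = log2(2) = 1.
Scan r = 1..50 and keep those with exactly 1 one-bits:
r=1=1 popcount=1 -> KEEP
r=2=10 popcount=1 -> KEEP
r=3=11 popcount=2 -> skip
r=4=100 popcount=1 -> KEEP
r=5=101 popcount=2 -> skip
r=6=110 popcount=2 -> skip
r=7=111 popcount=3 -> skip
r=8=1000 popcount=1 -> KEEP
r=9=1001 popcount=2 -> skip
r=10=1010 popcount=2 -> skip
r=11=1011 popcount=3 -> skip
r=12=1100 popcount=2 -> skip
r=13=1101 popcount=3 -> skip
r=14=1110 popcount=3 -> skip
r=15=1111 popcount=4 -> skip
r=16=10000 popcount=1 -> KEEP
r=17=10001 popcount=2 -> skip
r=18=10010 popcount=2 -> skip
r=19=10011 popcount=3 -> skip
r=20=10100 popcount=2 -> skip
r=21=10101 popcount=3 -> skip
r=22=10110 popcount=3 -> skip
r=23=10111 popcount=4 -> skip
r=24=11000 popcount=2 -> skip
r=25=11001 popcount=3 -> skip
r=26=11010 popcount=3 -> skip
r=27=11011 popcount=4 -> skip
r=28=11100 popcount=3 -> skip
r=29=11101 popcount=4 -> skip
r=30=11110 popcount=4 -> skip
r=31=11111 popcount=5 -> skip
r=32=100000 popcount=1 -> KEEP
r=33=100001 popcount=2 -> skip
r=34=100010 popcount=2 -> skip
r=35=100011 popcount=3 -> skip
r=36=100100 popcount=2 -> skip
r=37=100101 popcount=3 -> skip
r=38=100110 popcount=3 -> skip
r=39=100111 popcount=4 -> skip
r=40=101000 popcount=2 -> skip
r=41=101001 popcount=3 -> skip
r=42=101010 popcount=3 -> skip
r=43=101011 popcount=4 -> skip
r=44=101100 popcount=3 -> skip
r=45=101101 popcount=4 -> skip
r=46=101110 popcount=4 -> skip
r=47=101111 popcount=5 -> skip
r=48=110000 popcount=2 -> skip
r=49=110001 popcount=3 -> skip
r=50=110010 popcount=3 -> skip
Kept rows: 1 2 4 8 16 32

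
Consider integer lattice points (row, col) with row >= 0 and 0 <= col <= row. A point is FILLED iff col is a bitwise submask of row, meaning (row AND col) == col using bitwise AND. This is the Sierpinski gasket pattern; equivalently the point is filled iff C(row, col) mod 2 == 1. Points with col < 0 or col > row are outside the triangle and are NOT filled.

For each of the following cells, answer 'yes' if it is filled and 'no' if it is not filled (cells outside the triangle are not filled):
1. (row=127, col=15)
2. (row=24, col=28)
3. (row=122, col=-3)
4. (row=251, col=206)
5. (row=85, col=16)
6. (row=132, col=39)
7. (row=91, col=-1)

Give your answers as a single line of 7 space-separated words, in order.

(127,15): row=0b1111111, col=0b1111, row AND col = 0b1111 = 15; 15 == 15 -> filled
(24,28): col outside [0, 24] -> not filled
(122,-3): col outside [0, 122] -> not filled
(251,206): row=0b11111011, col=0b11001110, row AND col = 0b11001010 = 202; 202 != 206 -> empty
(85,16): row=0b1010101, col=0b10000, row AND col = 0b10000 = 16; 16 == 16 -> filled
(132,39): row=0b10000100, col=0b100111, row AND col = 0b100 = 4; 4 != 39 -> empty
(91,-1): col outside [0, 91] -> not filled

Answer: yes no no no yes no no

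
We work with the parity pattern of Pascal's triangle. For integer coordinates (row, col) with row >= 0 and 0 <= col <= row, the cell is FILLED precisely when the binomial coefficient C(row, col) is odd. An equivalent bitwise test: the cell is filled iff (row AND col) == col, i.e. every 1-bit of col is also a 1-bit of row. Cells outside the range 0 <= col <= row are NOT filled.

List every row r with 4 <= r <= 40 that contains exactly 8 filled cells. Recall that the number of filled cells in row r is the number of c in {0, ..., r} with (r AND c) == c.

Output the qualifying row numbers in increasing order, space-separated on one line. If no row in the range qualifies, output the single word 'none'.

Answer: 7 11 13 14 19 21 22 25 26 28 35 37 38

Derivation:
Row r has 2^popcount(r) filled cells, so we need popcount(r) = log2(8) = 3.
Scan r = 4..40 and keep those with exactly 3 one-bits:
r=4=100 popcount=1 -> skip
r=5=101 popcount=2 -> skip
r=6=110 popcount=2 -> skip
r=7=111 popcount=3 -> KEEP
r=8=1000 popcount=1 -> skip
r=9=1001 popcount=2 -> skip
r=10=1010 popcount=2 -> skip
r=11=1011 popcount=3 -> KEEP
r=12=1100 popcount=2 -> skip
r=13=1101 popcount=3 -> KEEP
r=14=1110 popcount=3 -> KEEP
r=15=1111 popcount=4 -> skip
r=16=10000 popcount=1 -> skip
r=17=10001 popcount=2 -> skip
r=18=10010 popcount=2 -> skip
r=19=10011 popcount=3 -> KEEP
r=20=10100 popcount=2 -> skip
r=21=10101 popcount=3 -> KEEP
r=22=10110 popcount=3 -> KEEP
r=23=10111 popcount=4 -> skip
r=24=11000 popcount=2 -> skip
r=25=11001 popcount=3 -> KEEP
r=26=11010 popcount=3 -> KEEP
r=27=11011 popcount=4 -> skip
r=28=11100 popcount=3 -> KEEP
r=29=11101 popcount=4 -> skip
r=30=11110 popcount=4 -> skip
r=31=11111 popcount=5 -> skip
r=32=100000 popcount=1 -> skip
r=33=100001 popcount=2 -> skip
r=34=100010 popcount=2 -> skip
r=35=100011 popcount=3 -> KEEP
r=36=100100 popcount=2 -> skip
r=37=100101 popcount=3 -> KEEP
r=38=100110 popcount=3 -> KEEP
r=39=100111 popcount=4 -> skip
r=40=101000 popcount=2 -> skip
Kept rows: 7 11 13 14 19 21 22 25 26 28 35 37 38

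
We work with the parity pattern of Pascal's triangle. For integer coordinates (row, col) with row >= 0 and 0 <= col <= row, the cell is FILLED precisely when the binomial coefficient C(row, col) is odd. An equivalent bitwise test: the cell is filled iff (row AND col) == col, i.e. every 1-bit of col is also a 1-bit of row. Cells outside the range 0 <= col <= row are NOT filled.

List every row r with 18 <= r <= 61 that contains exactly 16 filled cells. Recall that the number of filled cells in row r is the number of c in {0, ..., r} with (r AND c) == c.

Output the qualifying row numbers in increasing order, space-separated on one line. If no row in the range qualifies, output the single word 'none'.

Row r has 2^popcount(r) filled cells, so we need popcount(r) = log2(16) = 4.
Scan r = 18..61 and keep those with exactly 4 one-bits:
r=18=10010 popcount=2 -> skip
r=19=10011 popcount=3 -> skip
r=20=10100 popcount=2 -> skip
r=21=10101 popcount=3 -> skip
r=22=10110 popcount=3 -> skip
r=23=10111 popcount=4 -> KEEP
r=24=11000 popcount=2 -> skip
r=25=11001 popcount=3 -> skip
r=26=11010 popcount=3 -> skip
r=27=11011 popcount=4 -> KEEP
r=28=11100 popcount=3 -> skip
r=29=11101 popcount=4 -> KEEP
r=30=11110 popcount=4 -> KEEP
r=31=11111 popcount=5 -> skip
r=32=100000 popcount=1 -> skip
r=33=100001 popcount=2 -> skip
r=34=100010 popcount=2 -> skip
r=35=100011 popcount=3 -> skip
r=36=100100 popcount=2 -> skip
r=37=100101 popcount=3 -> skip
r=38=100110 popcount=3 -> skip
r=39=100111 popcount=4 -> KEEP
r=40=101000 popcount=2 -> skip
r=41=101001 popcount=3 -> skip
r=42=101010 popcount=3 -> skip
r=43=101011 popcount=4 -> KEEP
r=44=101100 popcount=3 -> skip
r=45=101101 popcount=4 -> KEEP
r=46=101110 popcount=4 -> KEEP
r=47=101111 popcount=5 -> skip
r=48=110000 popcount=2 -> skip
r=49=110001 popcount=3 -> skip
r=50=110010 popcount=3 -> skip
r=51=110011 popcount=4 -> KEEP
r=52=110100 popcount=3 -> skip
r=53=110101 popcount=4 -> KEEP
r=54=110110 popcount=4 -> KEEP
r=55=110111 popcount=5 -> skip
r=56=111000 popcount=3 -> skip
r=57=111001 popcount=4 -> KEEP
r=58=111010 popcount=4 -> KEEP
r=59=111011 popcount=5 -> skip
r=60=111100 popcount=4 -> KEEP
r=61=111101 popcount=5 -> skip
Kept rows: 23 27 29 30 39 43 45 46 51 53 54 57 58 60

Answer: 23 27 29 30 39 43 45 46 51 53 54 57 58 60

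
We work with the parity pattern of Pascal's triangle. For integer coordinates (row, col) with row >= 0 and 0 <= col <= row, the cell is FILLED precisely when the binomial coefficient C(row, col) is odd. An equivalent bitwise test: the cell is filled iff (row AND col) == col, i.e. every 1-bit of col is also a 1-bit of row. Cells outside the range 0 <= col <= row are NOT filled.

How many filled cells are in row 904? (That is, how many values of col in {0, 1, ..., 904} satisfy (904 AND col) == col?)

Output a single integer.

Answer: 16

Derivation:
904 in binary = 1110001000
popcount(904) = number of 1-bits in 1110001000 = 4
A col c satisfies (904 AND c) == c iff every set bit of c is also set in 904; each of the 4 set bits of 904 can independently be on or off in c.
count = 2^4 = 16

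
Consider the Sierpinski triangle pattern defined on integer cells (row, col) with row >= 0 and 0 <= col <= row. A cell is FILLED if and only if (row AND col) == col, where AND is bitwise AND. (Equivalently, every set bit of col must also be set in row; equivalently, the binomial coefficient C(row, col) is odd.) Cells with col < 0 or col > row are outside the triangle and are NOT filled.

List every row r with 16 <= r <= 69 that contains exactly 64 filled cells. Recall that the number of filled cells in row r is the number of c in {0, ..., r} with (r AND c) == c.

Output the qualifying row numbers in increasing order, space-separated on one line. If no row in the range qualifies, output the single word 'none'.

Row r has 2^popcount(r) filled cells, so we need popcount(r) = log2(64) = 6.
Scan r = 16..69 and keep those with exactly 6 one-bits:
r=16=10000 popcount=1 -> skip
r=17=10001 popcount=2 -> skip
r=18=10010 popcount=2 -> skip
r=19=10011 popcount=3 -> skip
r=20=10100 popcount=2 -> skip
r=21=10101 popcount=3 -> skip
r=22=10110 popcount=3 -> skip
r=23=10111 popcount=4 -> skip
r=24=11000 popcount=2 -> skip
r=25=11001 popcount=3 -> skip
r=26=11010 popcount=3 -> skip
r=27=11011 popcount=4 -> skip
r=28=11100 popcount=3 -> skip
r=29=11101 popcount=4 -> skip
r=30=11110 popcount=4 -> skip
r=31=11111 popcount=5 -> skip
r=32=100000 popcount=1 -> skip
r=33=100001 popcount=2 -> skip
r=34=100010 popcount=2 -> skip
r=35=100011 popcount=3 -> skip
r=36=100100 popcount=2 -> skip
r=37=100101 popcount=3 -> skip
r=38=100110 popcount=3 -> skip
r=39=100111 popcount=4 -> skip
r=40=101000 popcount=2 -> skip
r=41=101001 popcount=3 -> skip
r=42=101010 popcount=3 -> skip
r=43=101011 popcount=4 -> skip
r=44=101100 popcount=3 -> skip
r=45=101101 popcount=4 -> skip
r=46=101110 popcount=4 -> skip
r=47=101111 popcount=5 -> skip
r=48=110000 popcount=2 -> skip
r=49=110001 popcount=3 -> skip
r=50=110010 popcount=3 -> skip
r=51=110011 popcount=4 -> skip
r=52=110100 popcount=3 -> skip
r=53=110101 popcount=4 -> skip
r=54=110110 popcount=4 -> skip
r=55=110111 popcount=5 -> skip
r=56=111000 popcount=3 -> skip
r=57=111001 popcount=4 -> skip
r=58=111010 popcount=4 -> skip
r=59=111011 popcount=5 -> skip
r=60=111100 popcount=4 -> skip
r=61=111101 popcount=5 -> skip
r=62=111110 popcount=5 -> skip
r=63=111111 popcount=6 -> KEEP
r=64=1000000 popcount=1 -> skip
r=65=1000001 popcount=2 -> skip
r=66=1000010 popcount=2 -> skip
r=67=1000011 popcount=3 -> skip
r=68=1000100 popcount=2 -> skip
r=69=1000101 popcount=3 -> skip
Kept rows: 63

Answer: 63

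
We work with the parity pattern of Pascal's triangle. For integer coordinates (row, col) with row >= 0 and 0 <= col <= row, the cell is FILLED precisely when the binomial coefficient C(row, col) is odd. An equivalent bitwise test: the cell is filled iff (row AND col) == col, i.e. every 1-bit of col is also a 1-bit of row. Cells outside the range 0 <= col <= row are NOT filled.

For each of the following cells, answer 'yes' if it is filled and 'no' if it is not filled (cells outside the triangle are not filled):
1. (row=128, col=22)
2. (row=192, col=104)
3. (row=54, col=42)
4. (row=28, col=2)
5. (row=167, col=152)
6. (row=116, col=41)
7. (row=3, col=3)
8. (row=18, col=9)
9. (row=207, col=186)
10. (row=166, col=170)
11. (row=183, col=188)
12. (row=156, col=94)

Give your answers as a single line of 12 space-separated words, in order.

Answer: no no no no no no yes no no no no no

Derivation:
(128,22): row=0b10000000, col=0b10110, row AND col = 0b0 = 0; 0 != 22 -> empty
(192,104): row=0b11000000, col=0b1101000, row AND col = 0b1000000 = 64; 64 != 104 -> empty
(54,42): row=0b110110, col=0b101010, row AND col = 0b100010 = 34; 34 != 42 -> empty
(28,2): row=0b11100, col=0b10, row AND col = 0b0 = 0; 0 != 2 -> empty
(167,152): row=0b10100111, col=0b10011000, row AND col = 0b10000000 = 128; 128 != 152 -> empty
(116,41): row=0b1110100, col=0b101001, row AND col = 0b100000 = 32; 32 != 41 -> empty
(3,3): row=0b11, col=0b11, row AND col = 0b11 = 3; 3 == 3 -> filled
(18,9): row=0b10010, col=0b1001, row AND col = 0b0 = 0; 0 != 9 -> empty
(207,186): row=0b11001111, col=0b10111010, row AND col = 0b10001010 = 138; 138 != 186 -> empty
(166,170): col outside [0, 166] -> not filled
(183,188): col outside [0, 183] -> not filled
(156,94): row=0b10011100, col=0b1011110, row AND col = 0b11100 = 28; 28 != 94 -> empty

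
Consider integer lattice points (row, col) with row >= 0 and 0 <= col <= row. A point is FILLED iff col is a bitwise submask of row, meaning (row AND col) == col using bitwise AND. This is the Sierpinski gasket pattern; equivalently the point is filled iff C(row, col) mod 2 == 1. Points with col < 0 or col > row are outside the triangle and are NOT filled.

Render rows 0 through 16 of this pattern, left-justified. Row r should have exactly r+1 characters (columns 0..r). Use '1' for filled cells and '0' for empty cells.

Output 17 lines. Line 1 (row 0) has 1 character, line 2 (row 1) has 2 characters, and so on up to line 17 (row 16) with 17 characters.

r0=0: 1
r1=1: 11
r2=10: 101
r3=11: 1111
r4=100: 10001
r5=101: 110011
r6=110: 1010101
r7=111: 11111111
r8=1000: 100000001
r9=1001: 1100000011
r10=1010: 10100000101
r11=1011: 111100001111
r12=1100: 1000100010001
r13=1101: 11001100110011
r14=1110: 101010101010101
r15=1111: 1111111111111111
r16=10000: 10000000000000001

Answer: 1
11
101
1111
10001
110011
1010101
11111111
100000001
1100000011
10100000101
111100001111
1000100010001
11001100110011
101010101010101
1111111111111111
10000000000000001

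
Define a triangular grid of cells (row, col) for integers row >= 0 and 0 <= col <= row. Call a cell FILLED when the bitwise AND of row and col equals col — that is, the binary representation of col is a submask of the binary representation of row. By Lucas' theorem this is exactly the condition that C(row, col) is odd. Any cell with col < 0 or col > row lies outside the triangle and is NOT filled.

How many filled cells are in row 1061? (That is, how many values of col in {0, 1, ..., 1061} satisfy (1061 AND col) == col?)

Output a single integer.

Answer: 16

Derivation:
1061 in binary = 10000100101
popcount(1061) = number of 1-bits in 10000100101 = 4
A col c satisfies (1061 AND c) == c iff every set bit of c is also set in 1061; each of the 4 set bits of 1061 can independently be on or off in c.
count = 2^4 = 16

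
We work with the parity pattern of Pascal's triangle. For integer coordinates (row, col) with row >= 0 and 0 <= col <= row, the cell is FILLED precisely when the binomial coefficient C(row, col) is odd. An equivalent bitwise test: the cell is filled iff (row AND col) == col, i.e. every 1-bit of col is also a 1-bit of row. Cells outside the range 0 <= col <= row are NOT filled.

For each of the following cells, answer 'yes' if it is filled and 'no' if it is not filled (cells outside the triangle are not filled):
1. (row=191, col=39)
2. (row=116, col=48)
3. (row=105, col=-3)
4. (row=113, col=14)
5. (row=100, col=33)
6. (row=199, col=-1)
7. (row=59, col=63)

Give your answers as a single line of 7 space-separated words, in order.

(191,39): row=0b10111111, col=0b100111, row AND col = 0b100111 = 39; 39 == 39 -> filled
(116,48): row=0b1110100, col=0b110000, row AND col = 0b110000 = 48; 48 == 48 -> filled
(105,-3): col outside [0, 105] -> not filled
(113,14): row=0b1110001, col=0b1110, row AND col = 0b0 = 0; 0 != 14 -> empty
(100,33): row=0b1100100, col=0b100001, row AND col = 0b100000 = 32; 32 != 33 -> empty
(199,-1): col outside [0, 199] -> not filled
(59,63): col outside [0, 59] -> not filled

Answer: yes yes no no no no no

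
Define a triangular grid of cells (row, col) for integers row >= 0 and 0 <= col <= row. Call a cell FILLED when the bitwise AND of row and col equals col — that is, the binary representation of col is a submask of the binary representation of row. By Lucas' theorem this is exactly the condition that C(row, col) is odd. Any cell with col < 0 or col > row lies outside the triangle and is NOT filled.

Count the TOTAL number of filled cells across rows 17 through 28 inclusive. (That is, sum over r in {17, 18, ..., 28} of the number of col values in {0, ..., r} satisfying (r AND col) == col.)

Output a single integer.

r17=10001 pc2: +4 =4
r18=10010 pc2: +4 =8
r19=10011 pc3: +8 =16
r20=10100 pc2: +4 =20
r21=10101 pc3: +8 =28
r22=10110 pc3: +8 =36
r23=10111 pc4: +16 =52
r24=11000 pc2: +4 =56
r25=11001 pc3: +8 =64
r26=11010 pc3: +8 =72
r27=11011 pc4: +16 =88
r28=11100 pc3: +8 =96

Answer: 96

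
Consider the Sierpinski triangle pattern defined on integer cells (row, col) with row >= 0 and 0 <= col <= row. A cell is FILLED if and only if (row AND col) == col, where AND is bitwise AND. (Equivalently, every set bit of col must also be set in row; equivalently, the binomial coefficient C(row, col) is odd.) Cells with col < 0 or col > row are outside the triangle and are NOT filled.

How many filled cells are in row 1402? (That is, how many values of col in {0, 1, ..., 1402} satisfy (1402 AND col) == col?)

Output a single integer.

Answer: 128

Derivation:
1402 in binary = 10101111010
popcount(1402) = number of 1-bits in 10101111010 = 7
A col c satisfies (1402 AND c) == c iff every set bit of c is also set in 1402; each of the 7 set bits of 1402 can independently be on or off in c.
count = 2^7 = 128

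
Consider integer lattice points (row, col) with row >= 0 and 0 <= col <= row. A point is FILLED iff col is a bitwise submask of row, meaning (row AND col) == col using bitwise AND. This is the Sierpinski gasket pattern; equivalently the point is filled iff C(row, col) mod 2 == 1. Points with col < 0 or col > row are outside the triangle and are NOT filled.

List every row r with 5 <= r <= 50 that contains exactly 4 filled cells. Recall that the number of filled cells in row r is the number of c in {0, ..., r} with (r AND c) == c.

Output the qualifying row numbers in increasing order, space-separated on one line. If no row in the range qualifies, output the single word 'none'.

Row r has 2^popcount(r) filled cells, so we need popcount(r) = log2(4) = 2.
Scan r = 5..50 and keep those with exactly 2 one-bits:
r=5=101 popcount=2 -> KEEP
r=6=110 popcount=2 -> KEEP
r=7=111 popcount=3 -> skip
r=8=1000 popcount=1 -> skip
r=9=1001 popcount=2 -> KEEP
r=10=1010 popcount=2 -> KEEP
r=11=1011 popcount=3 -> skip
r=12=1100 popcount=2 -> KEEP
r=13=1101 popcount=3 -> skip
r=14=1110 popcount=3 -> skip
r=15=1111 popcount=4 -> skip
r=16=10000 popcount=1 -> skip
r=17=10001 popcount=2 -> KEEP
r=18=10010 popcount=2 -> KEEP
r=19=10011 popcount=3 -> skip
r=20=10100 popcount=2 -> KEEP
r=21=10101 popcount=3 -> skip
r=22=10110 popcount=3 -> skip
r=23=10111 popcount=4 -> skip
r=24=11000 popcount=2 -> KEEP
r=25=11001 popcount=3 -> skip
r=26=11010 popcount=3 -> skip
r=27=11011 popcount=4 -> skip
r=28=11100 popcount=3 -> skip
r=29=11101 popcount=4 -> skip
r=30=11110 popcount=4 -> skip
r=31=11111 popcount=5 -> skip
r=32=100000 popcount=1 -> skip
r=33=100001 popcount=2 -> KEEP
r=34=100010 popcount=2 -> KEEP
r=35=100011 popcount=3 -> skip
r=36=100100 popcount=2 -> KEEP
r=37=100101 popcount=3 -> skip
r=38=100110 popcount=3 -> skip
r=39=100111 popcount=4 -> skip
r=40=101000 popcount=2 -> KEEP
r=41=101001 popcount=3 -> skip
r=42=101010 popcount=3 -> skip
r=43=101011 popcount=4 -> skip
r=44=101100 popcount=3 -> skip
r=45=101101 popcount=4 -> skip
r=46=101110 popcount=4 -> skip
r=47=101111 popcount=5 -> skip
r=48=110000 popcount=2 -> KEEP
r=49=110001 popcount=3 -> skip
r=50=110010 popcount=3 -> skip
Kept rows: 5 6 9 10 12 17 18 20 24 33 34 36 40 48

Answer: 5 6 9 10 12 17 18 20 24 33 34 36 40 48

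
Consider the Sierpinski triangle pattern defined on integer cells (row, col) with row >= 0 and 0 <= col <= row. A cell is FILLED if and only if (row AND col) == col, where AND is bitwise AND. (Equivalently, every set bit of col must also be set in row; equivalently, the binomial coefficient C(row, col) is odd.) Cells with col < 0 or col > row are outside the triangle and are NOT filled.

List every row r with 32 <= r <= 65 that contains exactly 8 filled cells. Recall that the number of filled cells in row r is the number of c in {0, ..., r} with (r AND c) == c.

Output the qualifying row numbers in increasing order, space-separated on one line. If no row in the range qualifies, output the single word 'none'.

Row r has 2^popcount(r) filled cells, so we need popcount(r) = log2(8) = 3.
Scan r = 32..65 and keep those with exactly 3 one-bits:
r=32=100000 popcount=1 -> skip
r=33=100001 popcount=2 -> skip
r=34=100010 popcount=2 -> skip
r=35=100011 popcount=3 -> KEEP
r=36=100100 popcount=2 -> skip
r=37=100101 popcount=3 -> KEEP
r=38=100110 popcount=3 -> KEEP
r=39=100111 popcount=4 -> skip
r=40=101000 popcount=2 -> skip
r=41=101001 popcount=3 -> KEEP
r=42=101010 popcount=3 -> KEEP
r=43=101011 popcount=4 -> skip
r=44=101100 popcount=3 -> KEEP
r=45=101101 popcount=4 -> skip
r=46=101110 popcount=4 -> skip
r=47=101111 popcount=5 -> skip
r=48=110000 popcount=2 -> skip
r=49=110001 popcount=3 -> KEEP
r=50=110010 popcount=3 -> KEEP
r=51=110011 popcount=4 -> skip
r=52=110100 popcount=3 -> KEEP
r=53=110101 popcount=4 -> skip
r=54=110110 popcount=4 -> skip
r=55=110111 popcount=5 -> skip
r=56=111000 popcount=3 -> KEEP
r=57=111001 popcount=4 -> skip
r=58=111010 popcount=4 -> skip
r=59=111011 popcount=5 -> skip
r=60=111100 popcount=4 -> skip
r=61=111101 popcount=5 -> skip
r=62=111110 popcount=5 -> skip
r=63=111111 popcount=6 -> skip
r=64=1000000 popcount=1 -> skip
r=65=1000001 popcount=2 -> skip
Kept rows: 35 37 38 41 42 44 49 50 52 56

Answer: 35 37 38 41 42 44 49 50 52 56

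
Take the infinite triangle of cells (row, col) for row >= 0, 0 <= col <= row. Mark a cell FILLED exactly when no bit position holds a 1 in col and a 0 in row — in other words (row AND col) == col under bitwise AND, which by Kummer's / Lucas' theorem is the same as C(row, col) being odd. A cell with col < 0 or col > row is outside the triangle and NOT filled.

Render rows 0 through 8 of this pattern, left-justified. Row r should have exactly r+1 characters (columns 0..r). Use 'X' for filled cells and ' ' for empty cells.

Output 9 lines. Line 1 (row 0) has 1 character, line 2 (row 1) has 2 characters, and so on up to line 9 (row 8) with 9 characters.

Answer: X
XX
X X
XXXX
X   X
XX  XX
X X X X
XXXXXXXX
X       X

Derivation:
r0=0: X
r1=1: XX
r2=10: X X
r3=11: XXXX
r4=100: X   X
r5=101: XX  XX
r6=110: X X X X
r7=111: XXXXXXXX
r8=1000: X       X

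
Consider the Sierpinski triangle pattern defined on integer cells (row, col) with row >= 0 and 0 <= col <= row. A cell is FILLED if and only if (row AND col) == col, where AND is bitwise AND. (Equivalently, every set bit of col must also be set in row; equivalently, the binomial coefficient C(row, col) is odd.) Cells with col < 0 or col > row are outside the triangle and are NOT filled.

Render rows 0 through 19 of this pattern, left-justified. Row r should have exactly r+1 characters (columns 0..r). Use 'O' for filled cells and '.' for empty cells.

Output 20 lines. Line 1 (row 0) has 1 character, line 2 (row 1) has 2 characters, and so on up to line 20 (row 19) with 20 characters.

r0=0: O
r1=1: OO
r2=10: O.O
r3=11: OOOO
r4=100: O...O
r5=101: OO..OO
r6=110: O.O.O.O
r7=111: OOOOOOOO
r8=1000: O.......O
r9=1001: OO......OO
r10=1010: O.O.....O.O
r11=1011: OOOO....OOOO
r12=1100: O...O...O...O
r13=1101: OO..OO..OO..OO
r14=1110: O.O.O.O.O.O.O.O
r15=1111: OOOOOOOOOOOOOOOO
r16=10000: O...............O
r17=10001: OO..............OO
r18=10010: O.O.............O.O
r19=10011: OOOO............OOOO

Answer: O
OO
O.O
OOOO
O...O
OO..OO
O.O.O.O
OOOOOOOO
O.......O
OO......OO
O.O.....O.O
OOOO....OOOO
O...O...O...O
OO..OO..OO..OO
O.O.O.O.O.O.O.O
OOOOOOOOOOOOOOOO
O...............O
OO..............OO
O.O.............O.O
OOOO............OOOO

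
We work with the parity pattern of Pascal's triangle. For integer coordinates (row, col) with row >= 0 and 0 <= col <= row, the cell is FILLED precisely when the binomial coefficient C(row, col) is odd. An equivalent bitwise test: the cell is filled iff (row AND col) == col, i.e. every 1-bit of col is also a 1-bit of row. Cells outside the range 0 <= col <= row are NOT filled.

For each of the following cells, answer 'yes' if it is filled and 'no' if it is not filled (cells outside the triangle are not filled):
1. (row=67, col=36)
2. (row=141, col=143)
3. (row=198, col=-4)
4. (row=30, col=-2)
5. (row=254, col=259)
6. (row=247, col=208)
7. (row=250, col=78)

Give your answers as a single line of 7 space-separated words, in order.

Answer: no no no no no yes no

Derivation:
(67,36): row=0b1000011, col=0b100100, row AND col = 0b0 = 0; 0 != 36 -> empty
(141,143): col outside [0, 141] -> not filled
(198,-4): col outside [0, 198] -> not filled
(30,-2): col outside [0, 30] -> not filled
(254,259): col outside [0, 254] -> not filled
(247,208): row=0b11110111, col=0b11010000, row AND col = 0b11010000 = 208; 208 == 208 -> filled
(250,78): row=0b11111010, col=0b1001110, row AND col = 0b1001010 = 74; 74 != 78 -> empty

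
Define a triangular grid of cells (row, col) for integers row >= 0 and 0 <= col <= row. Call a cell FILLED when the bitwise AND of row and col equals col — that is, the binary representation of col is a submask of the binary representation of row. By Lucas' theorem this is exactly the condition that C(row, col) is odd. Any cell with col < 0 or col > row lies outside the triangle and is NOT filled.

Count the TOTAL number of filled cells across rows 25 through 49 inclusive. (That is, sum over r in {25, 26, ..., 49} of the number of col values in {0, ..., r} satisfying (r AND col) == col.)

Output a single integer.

Answer: 278

Derivation:
r25=11001 pc3: +8 =8
r26=11010 pc3: +8 =16
r27=11011 pc4: +16 =32
r28=11100 pc3: +8 =40
r29=11101 pc4: +16 =56
r30=11110 pc4: +16 =72
r31=11111 pc5: +32 =104
r32=100000 pc1: +2 =106
r33=100001 pc2: +4 =110
r34=100010 pc2: +4 =114
r35=100011 pc3: +8 =122
r36=100100 pc2: +4 =126
r37=100101 pc3: +8 =134
r38=100110 pc3: +8 =142
r39=100111 pc4: +16 =158
r40=101000 pc2: +4 =162
r41=101001 pc3: +8 =170
r42=101010 pc3: +8 =178
r43=101011 pc4: +16 =194
r44=101100 pc3: +8 =202
r45=101101 pc4: +16 =218
r46=101110 pc4: +16 =234
r47=101111 pc5: +32 =266
r48=110000 pc2: +4 =270
r49=110001 pc3: +8 =278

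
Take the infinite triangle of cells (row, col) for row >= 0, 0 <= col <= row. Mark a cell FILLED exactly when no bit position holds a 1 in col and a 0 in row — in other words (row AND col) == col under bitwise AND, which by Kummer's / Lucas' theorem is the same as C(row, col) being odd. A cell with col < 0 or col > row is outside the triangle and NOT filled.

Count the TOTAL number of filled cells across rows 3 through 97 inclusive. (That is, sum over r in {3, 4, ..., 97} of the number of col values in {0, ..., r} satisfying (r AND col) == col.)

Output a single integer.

r3=11 pc2: +4 =4
r4=100 pc1: +2 =6
r5=101 pc2: +4 =10
r6=110 pc2: +4 =14
r7=111 pc3: +8 =22
r8=1000 pc1: +2 =24
r9=1001 pc2: +4 =28
r10=1010 pc2: +4 =32
r11=1011 pc3: +8 =40
r12=1100 pc2: +4 =44
r13=1101 pc3: +8 =52
r14=1110 pc3: +8 =60
r15=1111 pc4: +16 =76
r16=10000 pc1: +2 =78
r17=10001 pc2: +4 =82
r18=10010 pc2: +4 =86
r19=10011 pc3: +8 =94
r20=10100 pc2: +4 =98
r21=10101 pc3: +8 =106
r22=10110 pc3: +8 =114
r23=10111 pc4: +16 =130
r24=11000 pc2: +4 =134
r25=11001 pc3: +8 =142
r26=11010 pc3: +8 =150
r27=11011 pc4: +16 =166
r28=11100 pc3: +8 =174
r29=11101 pc4: +16 =190
r30=11110 pc4: +16 =206
r31=11111 pc5: +32 =238
r32=100000 pc1: +2 =240
r33=100001 pc2: +4 =244
r34=100010 pc2: +4 =248
r35=100011 pc3: +8 =256
r36=100100 pc2: +4 =260
r37=100101 pc3: +8 =268
r38=100110 pc3: +8 =276
r39=100111 pc4: +16 =292
r40=101000 pc2: +4 =296
r41=101001 pc3: +8 =304
r42=101010 pc3: +8 =312
r43=101011 pc4: +16 =328
r44=101100 pc3: +8 =336
r45=101101 pc4: +16 =352
r46=101110 pc4: +16 =368
r47=101111 pc5: +32 =400
r48=110000 pc2: +4 =404
r49=110001 pc3: +8 =412
r50=110010 pc3: +8 =420
r51=110011 pc4: +16 =436
r52=110100 pc3: +8 =444
r53=110101 pc4: +16 =460
r54=110110 pc4: +16 =476
r55=110111 pc5: +32 =508
r56=111000 pc3: +8 =516
r57=111001 pc4: +16 =532
r58=111010 pc4: +16 =548
r59=111011 pc5: +32 =580
r60=111100 pc4: +16 =596
r61=111101 pc5: +32 =628
r62=111110 pc5: +32 =660
r63=111111 pc6: +64 =724
r64=1000000 pc1: +2 =726
r65=1000001 pc2: +4 =730
r66=1000010 pc2: +4 =734
r67=1000011 pc3: +8 =742
r68=1000100 pc2: +4 =746
r69=1000101 pc3: +8 =754
r70=1000110 pc3: +8 =762
r71=1000111 pc4: +16 =778
r72=1001000 pc2: +4 =782
r73=1001001 pc3: +8 =790
r74=1001010 pc3: +8 =798
r75=1001011 pc4: +16 =814
r76=1001100 pc3: +8 =822
r77=1001101 pc4: +16 =838
r78=1001110 pc4: +16 =854
r79=1001111 pc5: +32 =886
r80=1010000 pc2: +4 =890
r81=1010001 pc3: +8 =898
r82=1010010 pc3: +8 =906
r83=1010011 pc4: +16 =922
r84=1010100 pc3: +8 =930
r85=1010101 pc4: +16 =946
r86=1010110 pc4: +16 =962
r87=1010111 pc5: +32 =994
r88=1011000 pc3: +8 =1002
r89=1011001 pc4: +16 =1018
r90=1011010 pc4: +16 =1034
r91=1011011 pc5: +32 =1066
r92=1011100 pc4: +16 =1082
r93=1011101 pc5: +32 =1114
r94=1011110 pc5: +32 =1146
r95=1011111 pc6: +64 =1210
r96=1100000 pc2: +4 =1214
r97=1100001 pc3: +8 =1222

Answer: 1222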